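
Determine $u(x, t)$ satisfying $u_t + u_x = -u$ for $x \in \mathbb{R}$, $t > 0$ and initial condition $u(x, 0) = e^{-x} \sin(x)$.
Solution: Substitute $u = e^{-x}w$.
Then $u_x = e^{-x}(w_x - w)$, $u_t = e^{-x}w_t$; substituting and dividing by $e^{-x}$, the lower-order terms cancel: $w_t + w_x = 0$ (standard advection equation).
Data for $w$: $w(x,0) = e^{x}u(x,0) = \sin(x)$.
By characteristics ($dx/dt = 1$), $w(x,t) = f(x - t)$ with $f = w( \cdot , 0)$.
So $w(x,t) = - \sin(t - x)$, and $u(x,t) = e^{-x}w(x,t)$.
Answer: $u(x, t) = - e^{-x} \sin(t - x)$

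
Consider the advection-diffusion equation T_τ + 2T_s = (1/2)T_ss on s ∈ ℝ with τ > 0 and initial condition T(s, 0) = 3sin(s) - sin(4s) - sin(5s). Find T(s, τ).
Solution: Change to a moving frame: let η = s - 2τ, σ = τ and write T(s,τ) = u(η,σ).
By the chain rule T_τ = u_σ - 2u_η, T_s = u_η, T_ss = u_ηη.
Then T_τ + 2T_s = u_σ: the advection term cancels and the PDE becomes the heat equation u_σ = (1/2)u_ηη on η ∈ ℝ.
Initial data: u(η,0) = T(η,0) = 3sin(η) - sin(4η) - sin(5η).
On η ∈ ℝ each mode satisfies (sin(nη))″ = -n² sin(nη), so exp(-n²σ/2) sin(nη) solves the heat equation; by superposition u(η,σ) = Σ c_n exp(-n²σ/2) sin(nη).
Reading off the coefficients: c_1=3, c_4=-1, c_5=-1, so u(η,σ) = -exp(-8σ)sin(4η) + 3exp(-σ/2)sin(η) - exp(-25σ/2)sin(5η).
Substituting back η = s - 2τ, σ = τ: T(s,τ) = u(s - 2τ, τ).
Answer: T(s, τ) = -exp(-8τ)sin(4s - 8τ) + 3exp(-τ/2)sin(s - 2τ) - exp(-25τ/2)sin(5s - 10τ)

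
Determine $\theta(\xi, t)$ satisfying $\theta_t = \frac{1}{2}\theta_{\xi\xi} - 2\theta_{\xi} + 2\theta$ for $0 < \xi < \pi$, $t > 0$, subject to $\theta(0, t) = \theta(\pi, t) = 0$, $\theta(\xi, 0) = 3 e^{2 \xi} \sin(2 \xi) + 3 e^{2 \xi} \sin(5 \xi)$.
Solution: Substitute $\theta = e^{2\xi}u$.
Then $\theta_{\xi} = e^{2\xi}(u_{\xi} + 2u)$, $\theta_{\xi\xi} = e^{2\xi}(u_{\xi\xi} + 4u_{\xi} + 4u)$, $\theta_t = e^{2\xi}u_t$; substituting and dividing by $e^{2\xi}$, the lower-order terms cancel: $u_t = \frac{1}{2}u_{\xi\xi}$ (standard heat equation).
Data for $u$: $u(\xi,0) = e^{-2\xi}\theta(\xi,0) = 3 \sin(2 \xi) + 3 \sin(5 \xi)$. The boundary conditions carry over: $u(0,t) = u(\pi,t) = 0$.
Separating variables: $u = \sum c_n e^{-n^2t/2} \sin(n\xi)$. From $u(\xi,0) = 3 \sin(2 \xi) + 3 \sin(5 \xi)$: $c_2=3, c_5=3$.
So $u(\xi,t) = 3 e^{-2 t} \sin(2 \xi) + 3 e^{-25 t/2} \sin(5 \xi)$, and $\theta(\xi,t) = e^{2\xi}u(\xi,t)$.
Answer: $\theta(\xi, t) = 3 e^{2 \xi} e^{-2 t} \sin(2 \xi) + 3 e^{2 \xi} e^{-25 t/2} \sin(5 \xi)$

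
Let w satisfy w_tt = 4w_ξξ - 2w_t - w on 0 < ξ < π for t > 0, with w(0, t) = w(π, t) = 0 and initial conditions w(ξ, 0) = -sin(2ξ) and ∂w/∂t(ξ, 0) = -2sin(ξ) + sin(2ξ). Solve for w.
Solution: Substitute w = exp(-t)u, i.e. u = exp(t)w.
By the product rule, w_t = exp(-t)(u_t - u), w_tt = exp(-t)(u_tt - 2u_t + u), w_ξξ = exp(-t)u_ξξ.
Substituting into the PDE and dividing by exp(-t): u_tt - 2u_t + u = 4u_ξξ - 2(u_t - u) - u.
The lower-order terms cancel, leaving the standard wave equation u_tt = 4u_ξξ.
Initial data for u: u(ξ,0) = w(ξ,0) = -sin(2ξ); u_t(ξ,0) = w_t(ξ,0) + w(ξ,0) = -2sin(ξ). The boundary conditions carry over: u(0,t) = u(π,t) = 0.
Solve for u:
  Using separation of variables u = X(ξ)T(t):
  Eigenfunctions: sin(nξ), n = 1, 2, 3, ...
  General solution: u(ξ, t) = Σ [A_n cos(2n t) + B_n sin(2n t)] sin(nξ)
  From u(ξ,0) = -sin(2ξ): A_2=-1. From u_t(ξ,0) = -2sin(ξ), using u_t(ξ,0) = Σ ω_n B_n sin(nξ) with ω_n = 2n: B_1 = (-2)/2 = -1.
Hence u(ξ,t) = -sin(2t)sin(ξ) - sin(2ξ)cos(4t).
Transform back: w(ξ,t) = exp(-t)u(ξ,t).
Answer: w(ξ, t) = -exp(-t)sin(2t)sin(ξ) - exp(-t)sin(2ξ)cos(4t)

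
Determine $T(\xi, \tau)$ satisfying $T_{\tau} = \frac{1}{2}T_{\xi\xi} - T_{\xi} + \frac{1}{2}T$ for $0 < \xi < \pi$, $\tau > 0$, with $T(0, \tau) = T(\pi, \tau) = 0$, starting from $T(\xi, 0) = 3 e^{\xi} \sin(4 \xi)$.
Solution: Substitute $T = e^{\xi}u$.
Then $T_{\xi} = e^{\xi}(u_{\xi} + u)$, $T_{\xi\xi} = e^{\xi}(u_{\xi\xi} + 2u_{\xi} + u)$, $T_{\tau} = e^{\xi}u_{\tau}$; substituting and dividing by $e^{\xi}$, the lower-order terms cancel: $u_{\tau} = \frac{1}{2}u_{\xi\xi}$ (standard heat equation).
Data for $u$: $u(\xi,0) = e^{-\xi}T(\xi,0) = 3 \sin(4 \xi)$. The boundary conditions carry over: $u(0,\tau) = u(\pi,\tau) = 0$.
Separating variables: $u = \sum c_n e^{-n^2\tau/2} \sin(n\xi)$. From $u(\xi,0) = 3 \sin(4 \xi)$: $c_4=3$.
So $u(\xi,\tau) = 3 e^{-8 \tau} \sin(4 \xi)$, and $T(\xi,\tau) = e^{\xi}u(\xi,\tau)$.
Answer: $T(\xi, \tau) = 3 e^{-8 \tau} e^{\xi} \sin(4 \xi)$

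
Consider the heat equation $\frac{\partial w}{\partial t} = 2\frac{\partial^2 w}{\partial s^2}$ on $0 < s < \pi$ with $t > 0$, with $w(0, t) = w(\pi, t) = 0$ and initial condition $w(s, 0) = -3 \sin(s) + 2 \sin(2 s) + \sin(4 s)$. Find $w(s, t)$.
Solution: Separating variables: $w = \sum c_n e^{-2n^2t} \sin(ns)$. From $w(s,0) = -3 \sin(s) + 2 \sin(2 s) + \sin(4 s)$: $c_1=-3, c_2=2, c_4=1$.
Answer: $w(s, t) = -3 e^{-2 t} \sin(s) + 2 e^{-8 t} \sin(2 s) + e^{-32 t} \sin(4 s)$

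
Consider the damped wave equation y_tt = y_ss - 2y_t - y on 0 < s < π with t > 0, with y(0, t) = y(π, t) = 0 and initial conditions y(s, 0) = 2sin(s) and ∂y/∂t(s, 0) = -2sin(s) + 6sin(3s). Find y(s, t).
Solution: Substitute y = exp(-t)u, i.e. u = exp(t)y.
By the product rule, y_t = exp(-t)(u_t - u), y_tt = exp(-t)(u_tt - 2u_t + u), y_ss = exp(-t)u_ss.
Substituting into the PDE and dividing by exp(-t): u_tt - 2u_t + u = u_ss - 2(u_t - u) - u.
The lower-order terms cancel, leaving the standard wave equation u_tt = u_ss.
Initial data for u: u(s,0) = y(s,0) = 2sin(s); u_t(s,0) = y_t(s,0) + y(s,0) = 6sin(3s). The boundary conditions carry over: u(0,t) = u(π,t) = 0.
Solve for u:
  Using separation of variables u = X(s)T(t):
  Eigenfunctions: sin(ns), n = 1, 2, 3, ...
  General solution: u(s, t) = Σ [A_n cos(n t) + B_n sin(n t)] sin(ns)
  From u(s,0) = 2sin(s): A_1=2. From u_t(s,0) = 6sin(3s), using u_t(s,0) = Σ ω_n B_n sin(ns) with ω_n = n: B_3 = 6/3 = 2.
Hence u(s,t) = 2sin(s)cos(t) + 2sin(3s)sin(3t).
Transform back: y(s,t) = exp(-t)u(s,t).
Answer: y(s, t) = 2exp(-t)sin(s)cos(t) + 2exp(-t)sin(3s)sin(3t)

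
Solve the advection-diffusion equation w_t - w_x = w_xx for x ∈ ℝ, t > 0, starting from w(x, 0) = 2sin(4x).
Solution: Moving frame: η = x + t, σ = t, w = u(η,σ), so w_t = u_σ + u_η and w_xx = u_ηη.
Hence w_t - w_x = u_σ and the PDE becomes the heat equation u_σ = u_ηη on η ∈ ℝ.
Initial data: u(η,0) = w(η,0) = 2sin(4η). Each mode sin(nη) decays as exp(-n²σ) on ℝ, so u(η,σ) = Σ c_n exp(-n²σ) sin(nη) with c_4=2: u(η,σ) = 2exp(-16σ)sin(4η).
Substituting back: w(x,t) = u(x + t, t).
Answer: w(x, t) = 2exp(-16t)sin(4t + 4x)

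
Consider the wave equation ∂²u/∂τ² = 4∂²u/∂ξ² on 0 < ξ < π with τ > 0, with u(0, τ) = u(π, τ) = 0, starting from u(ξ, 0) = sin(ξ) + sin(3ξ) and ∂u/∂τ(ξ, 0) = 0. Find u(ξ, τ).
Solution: Using separation of variables u = X(ξ)T(τ):
Eigenfunctions: sin(nξ), n = 1, 2, 3, ...
General solution: u(ξ, τ) = Σ [A_n cos(2n τ) + B_n sin(2n τ)] sin(nξ)
From u(ξ,0) = sin(ξ) + sin(3ξ): A_1=1, A_3=1. From u_τ(ξ,0) = 0: all B_n = 0.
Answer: u(ξ, τ) = sin(ξ)cos(2τ) + sin(3ξ)cos(6τ)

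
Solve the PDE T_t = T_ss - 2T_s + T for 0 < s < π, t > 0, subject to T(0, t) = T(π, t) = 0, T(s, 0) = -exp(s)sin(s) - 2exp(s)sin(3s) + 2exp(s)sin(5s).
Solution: Substitute T = exp(s)u.
Then T_s = exp(s)(u_s + u), T_ss = exp(s)(u_ss + 2u_s + u), T_t = exp(s)u_t; substituting and dividing by exp(s), the lower-order terms cancel: u_t = u_ss (standard heat equation).
Data for u: u(s,0) = exp(-s)T(s,0) = -sin(s) - 2sin(3s) + 2sin(5s). The boundary conditions carry over: u(0,t) = u(π,t) = 0.
Separating variables: u = Σ c_n exp(-n²t) sin(ns). From u(s,0) = -sin(s) - 2sin(3s) + 2sin(5s): c_1=-1, c_3=-2, c_5=2.
So u(s,t) = -exp(-t)sin(s) - 2exp(-9t)sin(3s) + 2exp(-25t)sin(5s), and T(s,t) = exp(s)u(s,t).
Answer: T(s, t) = -exp(s)exp(-t)sin(s) - 2exp(s)exp(-9t)sin(3s) + 2exp(s)exp(-25t)sin(5s)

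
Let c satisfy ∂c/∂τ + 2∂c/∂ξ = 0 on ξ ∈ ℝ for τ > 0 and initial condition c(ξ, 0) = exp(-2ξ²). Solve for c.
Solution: By method of characteristics (waves move right with speed 2):
Along characteristics ξ - 2τ = const, c is constant, so c(ξ,τ) = f(ξ - 2τ) with f = c(·, 0).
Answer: c(ξ, τ) = exp(-2(ξ - 2τ)²)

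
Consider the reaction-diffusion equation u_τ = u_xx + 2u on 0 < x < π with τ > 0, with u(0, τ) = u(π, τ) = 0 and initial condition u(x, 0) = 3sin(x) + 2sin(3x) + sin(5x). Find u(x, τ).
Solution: Substitute u = exp(2τ)w, i.e. w = exp(-2τ)u.
By the product rule, u_τ = exp(2τ)(w_τ + 2w), u_xx = exp(2τ)w_xx.
Substituting into the PDE and dividing by exp(2τ): w_τ + 2w = w_xx + 2w.
The lower-order terms cancel, leaving the standard heat equation w_τ = w_xx.
Initial data for w: w(x,0) = u(x,0) = 3sin(x) + 2sin(3x) + sin(5x). The boundary conditions carry over: w(0,τ) = w(π,τ) = 0.
Solve for w:
  Using separation of variables w = X(x)T(τ):
  Eigenfunctions: sin(nx), n = 1, 2, 3, ...
  General solution: w(x, τ) = Σ c_n sin(nx) exp(-n² τ)
  Matching w(x,0) = 3sin(x) + 2sin(3x) + sin(5x) term by term: c_1=3, c_3=2, c_5=1.
Hence w(x,τ) = 3exp(-τ)sin(x) + 2exp(-9τ)sin(3x) + exp(-25τ)sin(5x).
Transform back: u(x,τ) = exp(2τ)w(x,τ).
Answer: u(x, τ) = 3exp(τ)sin(x) + 2exp(-7τ)sin(3x) + exp(-23τ)sin(5x)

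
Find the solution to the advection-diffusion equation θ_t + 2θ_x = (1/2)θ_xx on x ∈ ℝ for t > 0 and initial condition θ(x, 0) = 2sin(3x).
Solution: Change to a moving frame: let η = x - 2t, σ = t and write θ(x,t) = u(η,σ).
By the chain rule θ_t = u_σ - 2u_η, θ_x = u_η, θ_xx = u_ηη.
Then θ_t + 2θ_x = u_σ: the advection term cancels and the PDE becomes the heat equation u_σ = (1/2)u_ηη on η ∈ ℝ.
Initial data: u(η,0) = θ(η,0) = 2sin(3η).
On η ∈ ℝ each mode satisfies (sin(nη))″ = -n² sin(nη), so exp(-n²σ/2) sin(nη) solves the heat equation; by superposition u(η,σ) = Σ c_n exp(-n²σ/2) sin(nη).
Reading off the coefficients: c_3=2, so u(η,σ) = 2exp(-9σ/2)sin(3η).
Substituting back η = x - 2t, σ = t: θ(x,t) = u(x - 2t, t).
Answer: θ(x, t) = -2exp(-9t/2)sin(6t - 3x)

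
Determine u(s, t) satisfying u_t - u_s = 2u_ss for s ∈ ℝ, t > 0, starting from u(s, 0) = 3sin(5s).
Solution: Moving frame: η = s + t, σ = t, u = w(η,σ), so u_t = w_σ + w_η and u_ss = w_ηη.
Hence u_t - u_s = w_σ and the PDE becomes the heat equation w_σ = 2w_ηη on η ∈ ℝ.
Initial data: w(η,0) = u(η,0) = 3sin(5η). Each mode sin(nη) decays as exp(-2n²σ) on ℝ, so w(η,σ) = Σ c_n exp(-2n²σ) sin(nη) with c_5=3: w(η,σ) = 3exp(-50σ)sin(5η).
Substituting back: u(s,t) = w(s + t, t).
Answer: u(s, t) = 3exp(-50t)sin(5s + 5t)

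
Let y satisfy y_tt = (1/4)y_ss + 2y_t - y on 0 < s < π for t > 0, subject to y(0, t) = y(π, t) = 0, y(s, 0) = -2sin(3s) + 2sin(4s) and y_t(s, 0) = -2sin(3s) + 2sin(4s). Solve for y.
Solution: Substitute y = exp(t)u, i.e. u = exp(-t)y.
By the product rule, y_t = exp(t)(u_t + u), y_tt = exp(t)(u_tt + 2u_t + u), y_ss = exp(t)u_ss.
Substituting into the PDE and dividing by exp(t): u_tt + 2u_t + u = (1/4)u_ss + 2(u_t + u) - u.
The lower-order terms cancel, leaving the standard wave equation u_tt = (1/4)u_ss.
Initial data for u: u(s,0) = y(s,0) = -2sin(3s) + 2sin(4s); u_t(s,0) = y_t(s,0) - y(s,0) = 0. The boundary conditions carry over: u(0,t) = u(π,t) = 0.
Solve for u:
  Using separation of variables u = X(s)T(t):
  Eigenfunctions: sin(ns), n = 1, 2, 3, ...
  General solution: u(s, t) = Σ [A_n cos(n t/2) + B_n sin(n t/2)] sin(ns)
  From u(s,0) = -2sin(3s) + 2sin(4s): A_3=-2, A_4=2. From u_t(s,0) = 0: all B_n = 0.
Hence u(s,t) = -2sin(3s)cos(3t/2) + 2sin(4s)cos(2t).
Transform back: y(s,t) = exp(t)u(s,t).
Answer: y(s, t) = -2exp(t)sin(3s)cos(3t/2) + 2exp(t)sin(4s)cos(2t)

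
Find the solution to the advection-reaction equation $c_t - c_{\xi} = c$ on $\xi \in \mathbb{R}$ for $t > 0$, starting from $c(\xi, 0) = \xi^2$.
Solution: Substitute $c = e^{t}u$.
Then $c_t = e^{t}(u_t + u)$, $c_{\xi} = e^{t}u_{\xi}$; substituting and dividing by $e^{t}$, the lower-order terms cancel: $u_t - u_{\xi} = 0$ (standard advection equation).
Data for $u$: $u(\xi,0) = c(\xi,0) = \xi^2$.
By characteristics ($d\xi/dt = -1$), $u(\xi,t) = f(\xi + t)$ with $f = u( \cdot , 0)$.
So $u(\xi,t) = t^2 + 2 t \xi + \xi^2$, and $c(\xi,t) = e^{t}u(\xi,t)$.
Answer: $c(\xi, t) = \xi^2 e^{t} + 2 \xi t e^{t} + t^2 e^{t}$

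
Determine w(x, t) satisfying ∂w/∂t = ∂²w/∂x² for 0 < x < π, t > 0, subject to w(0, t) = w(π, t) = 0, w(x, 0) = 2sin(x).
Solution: Separating variables: w = Σ c_n exp(-n²t) sin(nx). From w(x,0) = 2sin(x): c_1=2.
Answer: w(x, t) = 2exp(-t)sin(x)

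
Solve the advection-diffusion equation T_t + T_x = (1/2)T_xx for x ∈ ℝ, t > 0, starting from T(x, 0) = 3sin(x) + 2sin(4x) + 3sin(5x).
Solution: Moving frame: η = x - t, σ = t, T = u(η,σ), so T_t = u_σ - u_η and T_xx = u_ηη.
Hence T_t + T_x = u_σ and the PDE becomes the heat equation u_σ = (1/2)u_ηη on η ∈ ℝ.
Initial data: u(η,0) = T(η,0) = 3sin(η) + 2sin(4η) + 3sin(5η). Each mode sin(nη) decays as exp(-n²σ/2) on ℝ, so u(η,σ) = Σ c_n exp(-n²σ/2) sin(nη) with c_1=3, c_4=2, c_5=3: u(η,σ) = 2exp(-8σ)sin(4η) + 3exp(-σ/2)sin(η) + 3exp(-25σ/2)sin(5η).
Substituting back: T(x,t) = u(x - t, t).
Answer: T(x, t) = -2exp(-8t)sin(4t - 4x) - 3exp(-t/2)sin(t - x) - 3exp(-25t/2)sin(5t - 5x)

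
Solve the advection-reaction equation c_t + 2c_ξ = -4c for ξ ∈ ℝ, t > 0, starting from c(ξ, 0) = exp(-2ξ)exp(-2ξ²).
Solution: Substitute c = exp(-2ξ)u, i.e. u = exp(2ξ)c.
By the product rule, c_ξ = exp(-2ξ)(u_ξ - 2u), c_t = exp(-2ξ)u_t.
Substituting into the PDE and dividing by exp(-2ξ): u_t + 2(u_ξ - 2u) = -4u.
The lower-order terms cancel, leaving the standard advection equation u_t + 2u_ξ = 0.
Initial data for u: u(ξ,0) = exp(2ξ)c(ξ,0) = exp(-2ξ²).
Solve for u:
  By method of characteristics (waves move right with speed 2):
  Along characteristics ξ - 2t = const, u is constant, so u(ξ,t) = f(ξ - 2t) with f = u(·, 0).
Hence u(ξ,t) = exp(-2(-2t + ξ)²).
Transform back: c(ξ,t) = exp(-2ξ)u(ξ,t).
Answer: c(ξ, t) = exp(-2ξ)exp(-2(-2t + ξ)²)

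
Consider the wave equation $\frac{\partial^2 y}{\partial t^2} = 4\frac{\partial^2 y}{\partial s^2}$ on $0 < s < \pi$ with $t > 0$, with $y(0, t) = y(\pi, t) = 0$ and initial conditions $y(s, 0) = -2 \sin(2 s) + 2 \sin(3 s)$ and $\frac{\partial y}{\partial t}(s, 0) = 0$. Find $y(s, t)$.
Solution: Separating variables: $y = \sum [A_n \cos(\omega_n t) + B_n \sin(\omega_n t)] \sin(ns)$, $\omega_n = 2n$. From ICs: $A_2=-2, A_3=2$.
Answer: $y(s, t) = -2 \sin(2 s) \cos(4 t) + 2 \sin(3 s) \cos(6 t)$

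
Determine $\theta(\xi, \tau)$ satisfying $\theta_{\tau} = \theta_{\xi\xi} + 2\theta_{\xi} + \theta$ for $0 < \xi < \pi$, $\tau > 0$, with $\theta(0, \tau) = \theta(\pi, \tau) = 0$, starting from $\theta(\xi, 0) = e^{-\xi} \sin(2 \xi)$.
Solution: Substitute $\theta = e^{-\xi}u$, i.e. $u = e^{\xi}\theta$.
By the product rule, $\theta_{\xi} = e^{-\xi}(u_{\xi} - u)$, $\theta_{\xi\xi} = e^{-\xi}(u_{\xi\xi} - 2u_{\xi} + u)$, $\theta_{\tau} = e^{-\xi}u_{\tau}$.
Substituting into the PDE and dividing by $e^{-\xi}$: $u_{\tau} = (u_{\xi\xi} - 2u_{\xi} + u) + 2(u_{\xi} - u) + u$.
The lower-order terms cancel, leaving the standard heat equation $u_{\tau} = u_{\xi\xi}$.
Initial data for $u$: $u(\xi,0) = e^{\xi}\theta(\xi,0) = \sin(2 \xi)$. The boundary conditions carry over: $u(0,\tau) = u(\pi,\tau) = 0$.
Solve for $u$:
  Using separation of variables $u = X(\xi)G(\tau)$:
  Eigenfunctions: $\sin(n\xi)$, $n = 1, 2, 3, \ldots$
  General solution: $u(\xi, \tau) = \sum c_n \sin(n\xi) e^{-n^2 \tau}$
  Matching $u(\xi,0) = \sin(2 \xi)$ term by term: $c_2=1$.
Hence $u(\xi,\tau) = e^{-4 \tau} \sin(2 \xi)$.
Transform back: $\theta(\xi,\tau) = e^{-\xi}u(\xi,\tau)$.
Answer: $\theta(\xi, \tau) = e^{-4 \tau} e^{-\xi} \sin(2 \xi)$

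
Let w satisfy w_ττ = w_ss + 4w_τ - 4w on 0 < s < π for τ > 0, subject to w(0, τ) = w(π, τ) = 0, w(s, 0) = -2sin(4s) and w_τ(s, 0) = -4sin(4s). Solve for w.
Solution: Substitute w = exp(2τ)u, i.e. u = exp(-2τ)w.
By the product rule, w_τ = exp(2τ)(u_τ + 2u), w_ττ = exp(2τ)(u_ττ + 4u_τ + 4u), w_ss = exp(2τ)u_ss.
Substituting into the PDE and dividing by exp(2τ): u_ττ + 4u_τ + 4u = u_ss + 4(u_τ + 2u) - 4u.
The lower-order terms cancel, leaving the standard wave equation u_ττ = u_ss.
Initial data for u: u(s,0) = w(s,0) = -2sin(4s); u_τ(s,0) = w_τ(s,0) - 2w(s,0) = 0. The boundary conditions carry over: u(0,τ) = u(π,τ) = 0.
Solve for u:
  Using separation of variables u = X(s)T(τ):
  Eigenfunctions: sin(ns), n = 1, 2, 3, ...
  General solution: u(s, τ) = Σ [A_n cos(n τ) + B_n sin(n τ)] sin(ns)
  From u(s,0) = -2sin(4s): A_4=-2. From u_τ(s,0) = 0: all B_n = 0.
Hence u(s,τ) = -2sin(4s)cos(4τ).
Transform back: w(s,τ) = exp(2τ)u(s,τ).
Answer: w(s, τ) = -2exp(2τ)sin(4s)cos(4τ)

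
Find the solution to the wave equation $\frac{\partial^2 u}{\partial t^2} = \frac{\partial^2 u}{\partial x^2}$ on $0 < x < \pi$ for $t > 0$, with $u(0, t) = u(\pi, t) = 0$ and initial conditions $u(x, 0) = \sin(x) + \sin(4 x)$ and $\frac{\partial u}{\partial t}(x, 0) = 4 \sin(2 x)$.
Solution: Separating variables: $u = \sum [A_n \cos(\omega_n t) + B_n \sin(\omega_n t)] \sin(nx)$, $\omega_n = n$. From ICs ($B_n$ = velocity coefficient / $\omega_n$): $A_1=1, A_4=1, B_2=2$.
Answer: $u(x, t) = 2 \sin(2 t) \sin(2 x) + \sin(x) \cos(t) + \sin(4 x) \cos(4 t)$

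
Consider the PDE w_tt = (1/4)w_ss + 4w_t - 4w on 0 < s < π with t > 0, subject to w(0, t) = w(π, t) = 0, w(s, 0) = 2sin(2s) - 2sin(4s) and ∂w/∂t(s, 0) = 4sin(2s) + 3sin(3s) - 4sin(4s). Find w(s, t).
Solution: Substitute w = exp(2t)u, i.e. u = exp(-2t)w.
By the product rule, w_t = exp(2t)(u_t + 2u), w_tt = exp(2t)(u_tt + 4u_t + 4u), w_ss = exp(2t)u_ss.
Substituting into the PDE and dividing by exp(2t): u_tt + 4u_t + 4u = (1/4)u_ss + 4(u_t + 2u) - 4u.
The lower-order terms cancel, leaving the standard wave equation u_tt = (1/4)u_ss.
Initial data for u: u(s,0) = w(s,0) = 2sin(2s) - 2sin(4s); u_t(s,0) = w_t(s,0) - 2w(s,0) = 3sin(3s). The boundary conditions carry over: u(0,t) = u(π,t) = 0.
Solve for u:
  Using separation of variables u = X(s)T(t):
  Eigenfunctions: sin(ns), n = 1, 2, 3, ...
  General solution: u(s, t) = Σ [A_n cos(n t/2) + B_n sin(n t/2)] sin(ns)
  From u(s,0) = 2sin(2s) - 2sin(4s): A_2=2, A_4=-2. From u_t(s,0) = 3sin(3s), using u_t(s,0) = Σ ω_n B_n sin(ns) with ω_n = n/2: B_3 = 3/(3/2) = 2.
Hence u(s,t) = 2sin(2s)cos(t) + 2sin(3s)sin(3t/2) - 2sin(4s)cos(2t).
Transform back: w(s,t) = exp(2t)u(s,t).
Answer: w(s, t) = 2exp(2t)sin(2s)cos(t) + 2exp(2t)sin(3s)sin(3t/2) - 2exp(2t)sin(4s)cos(2t)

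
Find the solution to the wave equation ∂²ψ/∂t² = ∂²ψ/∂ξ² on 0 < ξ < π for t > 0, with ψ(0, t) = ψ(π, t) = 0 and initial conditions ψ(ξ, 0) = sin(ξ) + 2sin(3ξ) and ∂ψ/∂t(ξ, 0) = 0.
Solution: Using separation of variables ψ = X(ξ)T(t):
Eigenfunctions: sin(nξ), n = 1, 2, 3, ...
General solution: ψ(ξ, t) = Σ [A_n cos(n t) + B_n sin(n t)] sin(nξ)
From ψ(ξ,0) = sin(ξ) + 2sin(3ξ): A_1=1, A_3=2. From ψ_t(ξ,0) = 0: all B_n = 0.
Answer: ψ(ξ, t) = sin(ξ)cos(t) + 2sin(3ξ)cos(3t)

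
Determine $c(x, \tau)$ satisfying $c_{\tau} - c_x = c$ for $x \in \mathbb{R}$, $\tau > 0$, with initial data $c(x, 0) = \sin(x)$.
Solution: Substitute $c = e^{\tau}u$.
Then $c_{\tau} = e^{\tau}(u_{\tau} + u)$, $c_x = e^{\tau}u_x$; substituting and dividing by $e^{\tau}$, the lower-order terms cancel: $u_{\tau} - u_x = 0$ (standard advection equation).
Data for $u$: $u(x,0) = c(x,0) = \sin(x)$.
By characteristics ($dx/d\tau = -1$), $u(x,\tau) = f(x + \tau)$ with $f = u( \cdot , 0)$.
So $u(x,\tau) = \sin(x + \tau)$, and $c(x,\tau) = e^{\tau}u(x,\tau)$.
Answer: $c(x, \tau) = e^{\tau} \sin(\tau + x)$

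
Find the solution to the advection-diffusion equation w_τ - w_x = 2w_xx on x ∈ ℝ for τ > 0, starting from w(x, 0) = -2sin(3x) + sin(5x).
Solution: Moving frame: η = x + τ, σ = τ, w = u(η,σ), so w_τ = u_σ + u_η and w_xx = u_ηη.
Hence w_τ - w_x = u_σ and the PDE becomes the heat equation u_σ = 2u_ηη on η ∈ ℝ.
Initial data: u(η,0) = w(η,0) = -2sin(3η) + sin(5η). Each mode sin(nη) decays as exp(-2n²σ) on ℝ, so u(η,σ) = Σ c_n exp(-2n²σ) sin(nη) with c_3=-2, c_5=1: u(η,σ) = -2exp(-18σ)sin(3η) + exp(-50σ)sin(5η).
Substituting back: w(x,τ) = u(x + τ, τ).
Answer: w(x, τ) = -2exp(-18τ)sin(3x + 3τ) + exp(-50τ)sin(5x + 5τ)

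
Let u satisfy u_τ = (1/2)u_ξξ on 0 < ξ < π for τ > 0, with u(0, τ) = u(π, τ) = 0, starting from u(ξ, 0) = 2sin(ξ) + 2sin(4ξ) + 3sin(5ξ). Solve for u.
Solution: Separating variables: u = Σ c_n exp(-n²τ/2) sin(nξ). From u(ξ,0) = 2sin(ξ) + 2sin(4ξ) + 3sin(5ξ): c_1=2, c_4=2, c_5=3.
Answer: u(ξ, τ) = 2exp(-8τ)sin(4ξ) + 2exp(-τ/2)sin(ξ) + 3exp(-25τ/2)sin(5ξ)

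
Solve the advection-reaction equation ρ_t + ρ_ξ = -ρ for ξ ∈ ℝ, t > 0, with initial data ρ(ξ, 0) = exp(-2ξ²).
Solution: Substitute ρ = exp(-t)u.
Then ρ_t = exp(-t)(u_t - u), ρ_ξ = exp(-t)u_ξ; substituting and dividing by exp(-t), the lower-order terms cancel: u_t + u_ξ = 0 (standard advection equation).
Data for u: u(ξ,0) = ρ(ξ,0) = exp(-2ξ²).
By characteristics (dξ/dt = 1), u(ξ,t) = f(ξ - t) with f = u(·, 0).
So u(ξ,t) = exp(-2(-t + ξ)²), and ρ(ξ,t) = exp(-t)u(ξ,t).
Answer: ρ(ξ, t) = exp(-t)exp(-2(-t + ξ)²)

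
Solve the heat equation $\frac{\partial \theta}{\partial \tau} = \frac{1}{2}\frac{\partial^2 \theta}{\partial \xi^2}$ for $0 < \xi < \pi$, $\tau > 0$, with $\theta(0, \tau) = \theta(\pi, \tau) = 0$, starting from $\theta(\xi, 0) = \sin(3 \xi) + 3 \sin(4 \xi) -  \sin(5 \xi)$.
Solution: Using separation of variables $\theta = X(\xi)G(\tau)$:
Eigenfunctions: $\sin(n\xi)$, $n = 1, 2, 3, \ldots$
General solution: $\theta(\xi, \tau) = \sum c_n \sin(n\xi) e^{-n^2 \tau/2}$
Matching $\theta(\xi,0) = \sin(3 \xi) + 3 \sin(4 \xi) - \sin(5 \xi)$ term by term: $c_3=1, c_4=3, c_5=-1$.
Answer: $\theta(\xi, \tau) = 3 e^{-8 \tau} \sin(4 \xi) + e^{-9 \tau/2} \sin(3 \xi) -  e^{-25 \tau/2} \sin(5 \xi)$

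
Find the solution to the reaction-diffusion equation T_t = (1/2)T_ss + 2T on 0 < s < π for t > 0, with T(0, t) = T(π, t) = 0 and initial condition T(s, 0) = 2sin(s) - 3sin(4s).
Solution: Substitute T = exp(2t)u.
Then T_t = exp(2t)(u_t + 2u), T_ss = exp(2t)u_ss; substituting and dividing by exp(2t), the lower-order terms cancel: u_t = (1/2)u_ss (standard heat equation).
Data for u: u(s,0) = T(s,0) = 2sin(s) - 3sin(4s). The boundary conditions carry over: u(0,t) = u(π,t) = 0.
Separating variables: u = Σ c_n exp(-n²t/2) sin(ns). From u(s,0) = 2sin(s) - 3sin(4s): c_1=2, c_4=-3.
So u(s,t) = -3exp(-8t)sin(4s) + 2exp(-t/2)sin(s), and T(s,t) = exp(2t)u(s,t).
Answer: T(s, t) = 2exp(3t/2)sin(s) - 3exp(-6t)sin(4s)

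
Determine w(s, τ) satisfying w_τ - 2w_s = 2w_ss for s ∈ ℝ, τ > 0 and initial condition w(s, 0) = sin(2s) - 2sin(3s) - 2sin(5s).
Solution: Moving frame: η = s + 2τ, σ = τ, w = u(η,σ), so w_τ = u_σ + 2u_η and w_ss = u_ηη.
Hence w_τ - 2w_s = u_σ and the PDE becomes the heat equation u_σ = 2u_ηη on η ∈ ℝ.
Initial data: u(η,0) = w(η,0) = sin(2η) - 2sin(3η) - 2sin(5η). Each mode sin(nη) decays as exp(-2n²σ) on ℝ, so u(η,σ) = Σ c_n exp(-2n²σ) sin(nη) with c_2=1, c_3=-2, c_5=-2: u(η,σ) = exp(-8σ)sin(2η) - 2exp(-18σ)sin(3η) - 2exp(-50σ)sin(5η).
Substituting back: w(s,τ) = u(s + 2τ, τ).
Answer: w(s, τ) = exp(-8τ)sin(2s + 4τ) - 2exp(-18τ)sin(3s + 6τ) - 2exp(-50τ)sin(5s + 10τ)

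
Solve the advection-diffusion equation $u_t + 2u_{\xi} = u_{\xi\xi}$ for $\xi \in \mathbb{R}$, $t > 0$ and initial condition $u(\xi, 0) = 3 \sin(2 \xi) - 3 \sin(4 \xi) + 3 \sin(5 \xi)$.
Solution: Moving frame: $\eta = \xi - 2t$, $\sigma = t$, $u = w(\eta,\sigma)$, so $u_t = w_{\sigma} - 2w_{\eta}$ and $u_{\xi\xi} = w_{\eta\eta}$.
Hence $u_t + 2u_{\xi} = w_{\sigma}$ and the PDE becomes the heat equation $w_{\sigma} = w_{\eta\eta}$ on $\eta \in \mathbb{R}$.
Initial data: $w(\eta,0) = u(\eta,0) = 3 \sin(2 \eta) - 3 \sin(4 \eta) + 3 \sin(5 \eta)$. Each mode $\sin(n\eta)$ decays as $e^{-n^2\sigma}$ on $\mathbb{R}$, so $w(\eta,\sigma) = \sum c_n e^{-n^2\sigma} \sin(n\eta)$ with $c_2=3, c_4=-3, c_5=3$: $w(\eta,\sigma) = 3 e^{-4 \sigma} \sin(2 \eta) - 3 e^{-16 \sigma} \sin(4 \eta) + 3 e^{-25 \sigma} \sin(5 \eta)$.
Substituting back: $u(\xi,t) = w(\xi - 2t, t)$.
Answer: $u(\xi, t) = 3 e^{-4 t} \sin(2 \xi - 4 t) - 3 e^{-16 t} \sin(4 \xi - 8 t) + 3 e^{-25 t} \sin(5 \xi - 10 t)$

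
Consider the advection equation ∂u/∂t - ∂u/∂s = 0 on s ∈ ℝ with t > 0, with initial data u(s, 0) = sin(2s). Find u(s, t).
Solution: By method of characteristics (waves move left with speed 1):
Along characteristics s + t = const, u is constant, so u(s,t) = f(s + t) with f = u(·, 0).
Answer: u(s, t) = sin(2s + 2t)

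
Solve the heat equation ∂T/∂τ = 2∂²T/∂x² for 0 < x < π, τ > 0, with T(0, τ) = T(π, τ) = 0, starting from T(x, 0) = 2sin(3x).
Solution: Using separation of variables T = X(x)G(τ):
Eigenfunctions: sin(nx), n = 1, 2, 3, ...
General solution: T(x, τ) = Σ c_n sin(nx) exp(-2n² τ)
Matching T(x,0) = 2sin(3x) term by term: c_3=2.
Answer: T(x, τ) = 2exp(-18τ)sin(3x)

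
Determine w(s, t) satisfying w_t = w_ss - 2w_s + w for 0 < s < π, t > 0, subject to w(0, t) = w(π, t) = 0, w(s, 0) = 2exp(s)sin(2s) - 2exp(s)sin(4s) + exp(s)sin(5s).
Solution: Substitute w = exp(s)u.
Then w_s = exp(s)(u_s + u), w_ss = exp(s)(u_ss + 2u_s + u), w_t = exp(s)u_t; substituting and dividing by exp(s), the lower-order terms cancel: u_t = u_ss (standard heat equation).
Data for u: u(s,0) = exp(-s)w(s,0) = 2sin(2s) - 2sin(4s) + sin(5s). The boundary conditions carry over: u(0,t) = u(π,t) = 0.
Separating variables: u = Σ c_n exp(-n²t) sin(ns). From u(s,0) = 2sin(2s) - 2sin(4s) + sin(5s): c_2=2, c_4=-2, c_5=1.
So u(s,t) = 2exp(-4t)sin(2s) - 2exp(-16t)sin(4s) + exp(-25t)sin(5s), and w(s,t) = exp(s)u(s,t).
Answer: w(s, t) = 2exp(s)exp(-4t)sin(2s) - 2exp(s)exp(-16t)sin(4s) + exp(s)exp(-25t)sin(5s)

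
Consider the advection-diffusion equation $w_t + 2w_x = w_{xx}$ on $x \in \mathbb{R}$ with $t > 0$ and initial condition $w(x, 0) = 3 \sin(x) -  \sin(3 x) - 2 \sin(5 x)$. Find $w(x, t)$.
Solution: Moving frame: $\eta = x - 2t$, $\sigma = t$, $w = u(\eta,\sigma)$, so $w_t = u_{\sigma} - 2u_{\eta}$ and $w_{xx} = u_{\eta\eta}$.
Hence $w_t + 2w_x = u_{\sigma}$ and the PDE becomes the heat equation $u_{\sigma} = u_{\eta\eta}$ on $\eta \in \mathbb{R}$.
Initial data: $u(\eta,0) = w(\eta,0) = 3 \sin(\eta) - \sin(3 \eta) - 2 \sin(5 \eta)$. Each mode $\sin(n\eta)$ decays as $e^{-n^2\sigma}$ on $\mathbb{R}$, so $u(\eta,\sigma) = \sum c_n e^{-n^2\sigma} \sin(n\eta)$ with $c_1=3, c_3=-1, c_5=-2$: $u(\eta,\sigma) = 3 e^{-\sigma} \sin(\eta) - e^{-9 \sigma} \sin(3 \eta) - 2 e^{-25 \sigma} \sin(5 \eta)$.
Substituting back: $w(x,t) = u(x - 2t, t)$.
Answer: $w(x, t) = -3 e^{-t} \sin(2 t - x) + e^{-9 t} \sin(6 t - 3 x) + 2 e^{-25 t} \sin(10 t - 5 x)$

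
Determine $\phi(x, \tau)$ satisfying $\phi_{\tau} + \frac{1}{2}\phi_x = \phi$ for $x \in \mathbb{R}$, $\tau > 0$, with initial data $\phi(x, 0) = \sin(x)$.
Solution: Substitute $\phi = e^{\tau}u$, i.e. $u = e^{-\tau}\phi$.
By the product rule, $\phi_{\tau} = e^{\tau}(u_{\tau} + u)$, $\phi_x = e^{\tau}u_x$.
Substituting into the PDE and dividing by $e^{\tau}$: $u_{\tau} + u + \frac{1}{2}u_x = u$.
The lower-order terms cancel, leaving the standard advection equation $u_{\tau} + \frac{1}{2}u_x = 0$.
Initial data for $u$: $u(x,0) = \phi(x,0) = \sin(x)$.
Solve for $u$:
  By method of characteristics (waves move right with speed 1/2):
  Along characteristics $x - \frac{1}{2}\tau =$ const, $u$ is constant, so $u(x,\tau) = f(x - \frac{1}{2}\tau)$ with $f = u( \cdot , 0)$.
Hence $u(x,\tau) = \sin(x - \tau/2)$.
Transform back: $\phi(x,\tau) = e^{\tau}u(x,\tau)$.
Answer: $\phi(x, \tau) = - e^{\tau} \sin(\tau/2 - x)$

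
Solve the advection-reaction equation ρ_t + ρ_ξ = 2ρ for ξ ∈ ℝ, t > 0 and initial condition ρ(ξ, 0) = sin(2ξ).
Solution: Substitute ρ = exp(2t)u, i.e. u = exp(-2t)ρ.
By the product rule, ρ_t = exp(2t)(u_t + 2u), ρ_ξ = exp(2t)u_ξ.
Substituting into the PDE and dividing by exp(2t): u_t + 2u + u_ξ = 2u.
The lower-order terms cancel, leaving the standard advection equation u_t + u_ξ = 0.
Initial data for u: u(ξ,0) = ρ(ξ,0) = sin(2ξ).
Solve for u:
  By method of characteristics (waves move right with speed 1):
  Along characteristics ξ - t = const, u is constant, so u(ξ,t) = f(ξ - t) with f = u(·, 0).
Hence u(ξ,t) = -sin(2t - 2ξ).
Transform back: ρ(ξ,t) = exp(2t)u(ξ,t).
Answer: ρ(ξ, t) = -exp(2t)sin(2t - 2ξ)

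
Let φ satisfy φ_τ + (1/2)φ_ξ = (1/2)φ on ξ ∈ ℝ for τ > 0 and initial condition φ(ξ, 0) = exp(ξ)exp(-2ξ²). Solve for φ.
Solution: Substitute φ = exp(ξ)u.
Then φ_ξ = exp(ξ)(u_ξ + u), φ_τ = exp(ξ)u_τ; substituting and dividing by exp(ξ), the lower-order terms cancel: u_τ + (1/2)u_ξ = 0 (standard advection equation).
Data for u: u(ξ,0) = exp(-ξ)φ(ξ,0) = exp(-2ξ²).
By characteristics (dξ/dτ = 1/2), u(ξ,τ) = f(ξ - (1/2)τ) with f = u(·, 0).
So u(ξ,τ) = exp(-2(ξ - τ/2)²), and φ(ξ,τ) = exp(ξ)u(ξ,τ).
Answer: φ(ξ, τ) = exp(ξ)exp(-2(ξ - τ/2)²)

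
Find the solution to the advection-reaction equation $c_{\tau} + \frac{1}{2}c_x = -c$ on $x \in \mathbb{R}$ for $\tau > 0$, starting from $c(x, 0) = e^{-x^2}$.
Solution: Substitute $c = e^{-\tau}u$, i.e. $u = e^{\tau}c$.
By the product rule, $c_{\tau} = e^{-\tau}(u_{\tau} - u)$, $c_x = e^{-\tau}u_x$.
Substituting into the PDE and dividing by $e^{-\tau}$: $u_{\tau} - u + \frac{1}{2}u_x = -u$.
The lower-order terms cancel, leaving the standard advection equation $u_{\tau} + \frac{1}{2}u_x = 0$.
Initial data for $u$: $u(x,0) = c(x,0) = e^{-x^2}$.
Solve for $u$:
  By method of characteristics (waves move right with speed 1/2):
  Along characteristics $x - \frac{1}{2}\tau =$ const, $u$ is constant, so $u(x,\tau) = f(x - \frac{1}{2}\tau)$ with $f = u( \cdot , 0)$.
Hence $u(x,\tau) = e^{-(x - \tau/2)^2}$.
Transform back: $c(x,\tau) = e^{-\tau}u(x,\tau)$.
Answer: $c(x, \tau) = e^{-\tau} e^{-(-\tau/2 + x)^2}$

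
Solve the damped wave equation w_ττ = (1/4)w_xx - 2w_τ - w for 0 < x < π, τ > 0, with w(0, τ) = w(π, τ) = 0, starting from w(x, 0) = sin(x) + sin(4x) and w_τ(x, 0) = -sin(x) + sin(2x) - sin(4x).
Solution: Substitute w = exp(-τ)u.
Then w_τ = exp(-τ)(u_τ - u), w_ττ = exp(-τ)(u_ττ - 2u_τ + u), w_xx = exp(-τ)u_xx; substituting and dividing by exp(-τ), the lower-order terms cancel: u_ττ = (1/4)u_xx (standard wave equation).
Data for u: u(x,0) = w(x,0) = sin(x) + sin(4x); u_τ(x,0) = w_τ(x,0) + w(x,0) = sin(2x). The boundary conditions carry over: u(0,τ) = u(π,τ) = 0.
Separating variables: u = Σ [A_n cos(ω_n τ) + B_n sin(ω_n τ)] sin(nx), ω_n = n/2. From ICs (B_n = velocity coefficient / ω_n): A_1=1, A_4=1, B_2=1.
So u(x,τ) = sin(x)cos(τ/2) + sin(2x)sin(τ) + sin(4x)cos(2τ), and w(x,τ) = exp(-τ)u(x,τ).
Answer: w(x, τ) = exp(-τ)sin(x)cos(τ/2) + exp(-τ)sin(2x)sin(τ) + exp(-τ)sin(4x)cos(2τ)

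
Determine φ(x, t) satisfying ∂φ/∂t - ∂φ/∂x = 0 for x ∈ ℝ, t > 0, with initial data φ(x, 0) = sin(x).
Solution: By method of characteristics (waves move left with speed 1):
Along characteristics x + t = const, φ is constant, so φ(x,t) = f(x + t) with f = φ(·, 0).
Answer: φ(x, t) = sin(t + x)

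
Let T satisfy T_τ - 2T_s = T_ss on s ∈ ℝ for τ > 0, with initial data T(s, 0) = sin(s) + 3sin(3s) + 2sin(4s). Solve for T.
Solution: Change to a moving frame: let η = s + 2τ, σ = τ and write T(s,τ) = u(η,σ).
By the chain rule T_τ = u_σ + 2u_η, T_s = u_η, T_ss = u_ηη.
Then T_τ - 2T_s = u_σ: the advection term cancels and the PDE becomes the heat equation u_σ = u_ηη on η ∈ ℝ.
Initial data: u(η,0) = T(η,0) = sin(η) + 3sin(3η) + 2sin(4η).
On η ∈ ℝ each mode satisfies (sin(nη))″ = -n² sin(nη), so exp(-n²σ) sin(nη) solves the heat equation; by superposition u(η,σ) = Σ c_n exp(-n²σ) sin(nη).
Reading off the coefficients: c_1=1, c_3=3, c_4=2, so u(η,σ) = exp(-σ)sin(η) + 3exp(-9σ)sin(3η) + 2exp(-16σ)sin(4η).
Substituting back η = s + 2τ, σ = τ: T(s,τ) = u(s + 2τ, τ).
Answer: T(s, τ) = exp(-τ)sin(s + 2τ) + 3exp(-9τ)sin(3s + 6τ) + 2exp(-16τ)sin(4s + 8τ)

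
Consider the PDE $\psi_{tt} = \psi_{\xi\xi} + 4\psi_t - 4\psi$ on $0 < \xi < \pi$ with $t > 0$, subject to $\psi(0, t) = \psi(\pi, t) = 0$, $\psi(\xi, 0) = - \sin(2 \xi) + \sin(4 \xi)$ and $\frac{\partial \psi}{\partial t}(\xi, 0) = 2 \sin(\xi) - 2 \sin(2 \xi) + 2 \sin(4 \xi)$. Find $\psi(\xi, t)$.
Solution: Substitute $\psi = e^{2t}u$, i.e. $u = e^{-2t}\psi$.
By the product rule, $\psi_t = e^{2t}(u_t + 2u)$, $\psi_{tt} = e^{2t}(u_{tt} + 4u_t + 4u)$, $\psi_{\xi\xi} = e^{2t}u_{\xi\xi}$.
Substituting into the PDE and dividing by $e^{2t}$: $u_{tt} + 4u_t + 4u = u_{\xi\xi} + 4(u_t + 2u) - 4u$.
The lower-order terms cancel, leaving the standard wave equation $u_{tt} = u_{\xi\xi}$.
Initial data for $u$: $u(\xi,0) = \psi(\xi,0) = - \sin(2 \xi) + \sin(4 \xi)$; $u_t(\xi,0) = \psi_t(\xi,0) - 2\psi(\xi,0) = 2 \sin(\xi)$. The boundary conditions carry over: $u(0,t) = u(\pi,t) = 0$.
Solve for $u$:
  Using separation of variables $u = X(\xi)T(t)$:
  Eigenfunctions: $\sin(n\xi)$, $n = 1, 2, 3, \ldots$
  General solution: $u(\xi, t) = \sum [A_n \cos(n t) + B_n \sin(n t)] \sin(n\xi)$
  From $u(\xi,0) = - \sin(2 \xi) + \sin(4 \xi)$: $A_2=-1, A_4=1$. From $u_t(\xi,0) = 2 \sin(\xi)$, using $u_t(\xi,0) = \sum \omega_n B_n \sin(n\xi)$ with $\omega_n = n$: $B_1 = 2/1 = 2$.
Hence $u(\xi,t) = 2 \sin(t) \sin(\xi) - \sin(2 \xi) \cos(2 t) + \sin(4 \xi) \cos(4 t)$.
Transform back: $\psi(\xi,t) = e^{2t}u(\xi,t)$.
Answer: $\psi(\xi, t) = 2 e^{2 t} \sin(\xi) \sin(t) -  e^{2 t} \sin(2 \xi) \cos(2 t) + e^{2 t} \sin(4 \xi) \cos(4 t)$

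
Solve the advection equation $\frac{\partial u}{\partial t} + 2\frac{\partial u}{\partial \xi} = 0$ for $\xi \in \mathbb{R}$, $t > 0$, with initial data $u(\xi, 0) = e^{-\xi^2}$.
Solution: By characteristics ($d\xi/dt = 2$), $u(\xi,t) = f(\xi - 2t)$ with $f = u( \cdot , 0)$.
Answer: $u(\xi, t) = e^{-(\xi - 2 t)^2}$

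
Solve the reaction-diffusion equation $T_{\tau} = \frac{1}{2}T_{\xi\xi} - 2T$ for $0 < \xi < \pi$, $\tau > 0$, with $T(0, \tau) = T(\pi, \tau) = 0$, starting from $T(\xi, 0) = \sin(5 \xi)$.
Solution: Substitute $T = e^{-2\tau}u$.
Then $T_{\tau} = e^{-2\tau}(u_{\tau} - 2u)$, $T_{\xi\xi} = e^{-2\tau}u_{\xi\xi}$; substituting and dividing by $e^{-2\tau}$, the lower-order terms cancel: $u_{\tau} = \frac{1}{2}u_{\xi\xi}$ (standard heat equation).
Data for $u$: $u(\xi,0) = T(\xi,0) = \sin(5 \xi)$. The boundary conditions carry over: $u(0,\tau) = u(\pi,\tau) = 0$.
Separating variables: $u = \sum c_n e^{-n^2\tau/2} \sin(n\xi)$. From $u(\xi,0) = \sin(5 \xi)$: $c_5=1$.
So $u(\xi,\tau) = e^{-25 \tau/2} \sin(5 \xi)$, and $T(\xi,\tau) = e^{-2\tau}u(\xi,\tau)$.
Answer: $T(\xi, \tau) = e^{-29 \tau/2} \sin(5 \xi)$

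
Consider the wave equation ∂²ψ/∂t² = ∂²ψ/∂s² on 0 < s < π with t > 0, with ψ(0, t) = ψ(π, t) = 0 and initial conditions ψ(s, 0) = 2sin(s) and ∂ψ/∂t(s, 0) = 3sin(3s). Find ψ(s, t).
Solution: Separating variables: ψ = Σ [A_n cos(ω_n t) + B_n sin(ω_n t)] sin(ns), ω_n = n. From ICs (B_n = velocity coefficient / ω_n): A_1=2, B_3=1.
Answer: ψ(s, t) = 2sin(s)cos(t) + sin(3s)sin(3t)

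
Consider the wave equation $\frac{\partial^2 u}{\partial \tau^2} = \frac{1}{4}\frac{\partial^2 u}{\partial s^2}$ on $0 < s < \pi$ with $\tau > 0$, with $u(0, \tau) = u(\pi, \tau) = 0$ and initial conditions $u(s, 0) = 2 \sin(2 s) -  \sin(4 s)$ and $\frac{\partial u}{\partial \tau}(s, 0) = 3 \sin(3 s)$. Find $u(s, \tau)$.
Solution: Using separation of variables $u = X(s)T(\tau)$:
Eigenfunctions: $\sin(ns)$, $n = 1, 2, 3, \ldots$
General solution: $u(s, \tau) = \sum [A_n \cos(n \tau/2) + B_n \sin(n \tau/2)] \sin(ns)$
From $u(s,0) = 2 \sin(2 s) - \sin(4 s)$: $A_2=2, A_4=-1$. From $u_{\tau}(s,0) = 3 \sin(3 s)$, using $u_{\tau}(s,0) = \sum \omega_n B_n \sin(ns)$ with $\omega_n = n/2$: $B_3 = 3/(3/2) = 2$.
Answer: $u(s, \tau) = 2 \sin(3 \tau/2) \sin(3 s) + 2 \sin(2 s) \cos(\tau) -  \sin(4 s) \cos(2 \tau)$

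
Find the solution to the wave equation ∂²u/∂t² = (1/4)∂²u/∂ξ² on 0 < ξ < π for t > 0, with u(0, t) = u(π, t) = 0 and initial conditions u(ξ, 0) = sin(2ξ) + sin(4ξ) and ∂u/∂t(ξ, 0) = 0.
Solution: Separating variables: u = Σ [A_n cos(ω_n t) + B_n sin(ω_n t)] sin(nξ), ω_n = n/2. From ICs: A_2=1, A_4=1.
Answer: u(ξ, t) = sin(2ξ)cos(t) + sin(4ξ)cos(2t)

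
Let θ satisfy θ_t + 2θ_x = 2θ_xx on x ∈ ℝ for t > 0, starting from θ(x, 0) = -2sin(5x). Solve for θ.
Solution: Change to a moving frame: let η = x - 2t, σ = t and write θ(x,t) = u(η,σ).
By the chain rule θ_t = u_σ - 2u_η, θ_x = u_η, θ_xx = u_ηη.
Then θ_t + 2θ_x = u_σ: the advection term cancels and the PDE becomes the heat equation u_σ = 2u_ηη on η ∈ ℝ.
Initial data: u(η,0) = θ(η,0) = -2sin(5η).
On η ∈ ℝ each mode satisfies (sin(nη))″ = -n² sin(nη), so exp(-2n²σ) sin(nη) solves the heat equation; by superposition u(η,σ) = Σ c_n exp(-2n²σ) sin(nη).
Reading off the coefficients: c_5=-2, so u(η,σ) = -2exp(-50σ)sin(5η).
Substituting back η = x - 2t, σ = t: θ(x,t) = u(x - 2t, t).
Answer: θ(x, t) = 2exp(-50t)sin(10t - 5x)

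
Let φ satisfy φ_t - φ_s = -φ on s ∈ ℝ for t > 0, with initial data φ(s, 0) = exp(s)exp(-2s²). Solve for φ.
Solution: Substitute φ = exp(s)u, i.e. u = exp(-s)φ.
By the product rule, φ_s = exp(s)(u_s + u), φ_t = exp(s)u_t.
Substituting into the PDE and dividing by exp(s): u_t - (u_s + u) = -u.
The lower-order terms cancel, leaving the standard advection equation u_t - u_s = 0.
Initial data for u: u(s,0) = exp(-s)φ(s,0) = exp(-2s²).
Solve for u:
  By method of characteristics (waves move left with speed 1):
  Along characteristics s + t = const, u is constant, so u(s,t) = f(s + t) with f = u(·, 0).
Hence u(s,t) = exp(-2(s + t)²).
Transform back: φ(s,t) = exp(s)u(s,t).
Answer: φ(s, t) = exp(s)exp(-2(s + t)²)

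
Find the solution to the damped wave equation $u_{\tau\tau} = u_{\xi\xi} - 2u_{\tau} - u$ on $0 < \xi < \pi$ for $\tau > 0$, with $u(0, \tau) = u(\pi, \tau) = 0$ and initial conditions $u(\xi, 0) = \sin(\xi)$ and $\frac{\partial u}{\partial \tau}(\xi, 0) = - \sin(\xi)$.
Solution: Substitute $u = e^{-\tau}w$, i.e. $w = e^{\tau}u$.
By the product rule, $u_{\tau} = e^{-\tau}(w_{\tau} - w)$, $u_{\tau\tau} = e^{-\tau}(w_{\tau\tau} - 2w_{\tau} + w)$, $u_{\xi\xi} = e^{-\tau}w_{\xi\xi}$.
Substituting into the PDE and dividing by $e^{-\tau}$: $w_{\tau\tau} - 2w_{\tau} + w = w_{\xi\xi} - 2(w_{\tau} - w) - w$.
The lower-order terms cancel, leaving the standard wave equation $w_{\tau\tau} = w_{\xi\xi}$.
Initial data for $w$: $w(\xi,0) = u(\xi,0) = \sin(\xi)$; $w_{\tau}(\xi,0) = u_{\tau}(\xi,0) + u(\xi,0) = 0$. The boundary conditions carry over: $w(0,\tau) = w(\pi,\tau) = 0$.
Solve for $w$:
  Using separation of variables $w = X(\xi)T(\tau)$:
  Eigenfunctions: $\sin(n\xi)$, $n = 1, 2, 3, \ldots$
  General solution: $w(\xi, \tau) = \sum [A_n \cos(n \tau) + B_n \sin(n \tau)] \sin(n\xi)$
  From $w(\xi,0) = \sin(\xi)$: $A_1=1$. From $w_{\tau}(\xi,0) = 0$: all $B_n = 0$.
Hence $w(\xi,\tau) = \sin(\xi) \cos(\tau)$.
Transform back: $u(\xi,\tau) = e^{-\tau}w(\xi,\tau)$.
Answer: $u(\xi, \tau) = e^{-\tau} \sin(\xi) \cos(\tau)$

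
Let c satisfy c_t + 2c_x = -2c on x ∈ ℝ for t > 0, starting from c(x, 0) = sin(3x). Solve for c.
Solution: Substitute c = exp(-2t)u.
Then c_t = exp(-2t)(u_t - 2u), c_x = exp(-2t)u_x; substituting and dividing by exp(-2t), the lower-order terms cancel: u_t + 2u_x = 0 (standard advection equation).
Data for u: u(x,0) = c(x,0) = sin(3x).
By characteristics (dx/dt = 2), u(x,t) = f(x - 2t) with f = u(·, 0).
So u(x,t) = -sin(6t - 3x), and c(x,t) = exp(-2t)u(x,t).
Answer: c(x, t) = -exp(-2t)sin(6t - 3x)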